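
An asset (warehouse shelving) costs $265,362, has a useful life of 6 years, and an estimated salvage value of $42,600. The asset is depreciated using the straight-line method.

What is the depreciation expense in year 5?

Depreciable base = $265,362 − $42,600 = $222,762.
Annual expense = $222,762 / 6 = $37,127.

$37,127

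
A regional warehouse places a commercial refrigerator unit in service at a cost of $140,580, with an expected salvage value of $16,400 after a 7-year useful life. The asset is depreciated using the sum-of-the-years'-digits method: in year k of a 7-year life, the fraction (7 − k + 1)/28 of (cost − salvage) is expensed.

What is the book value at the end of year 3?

$60,750

Depreciable base = $140,580 − $16,400 = $124,180.
Sum of the years' digits = 7+6+5+4+3+2+1 = 28.
Year 1: $124,180 × 7/28 = $31,045. Book value $109,535.
Year 2: $124,180 × 6/28 = $26,610. Book value $82,925.
Year 3: $124,180 × 5/28 = $22,175. Book value $60,750.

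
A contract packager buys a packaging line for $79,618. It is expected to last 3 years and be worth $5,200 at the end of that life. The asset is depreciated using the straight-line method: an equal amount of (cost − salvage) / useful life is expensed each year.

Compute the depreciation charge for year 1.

$24,806

Depreciable base = $79,618 − $5,200 = $74,418.
Annual expense = $74,418 / 3 = $24,806.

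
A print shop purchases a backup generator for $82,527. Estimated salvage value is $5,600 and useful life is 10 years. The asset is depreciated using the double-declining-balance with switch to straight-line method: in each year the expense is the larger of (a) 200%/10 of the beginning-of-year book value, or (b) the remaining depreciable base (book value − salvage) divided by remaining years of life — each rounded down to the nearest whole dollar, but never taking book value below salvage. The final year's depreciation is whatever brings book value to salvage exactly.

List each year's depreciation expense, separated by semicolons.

Depreciable base = $82,527 − $5,600 = $76,927.
Year 1: DB = ⌊$82,527 × 200%/10⌋ = $16,505; SL = ⌊$76,927/10⌋ = $7,692 → take DB $16,505. Book value $66,022.
Year 2: DB = ⌊$66,022 × 200%/10⌋ = $13,204; SL = ⌊$60,422/9⌋ = $6,713 → take DB $13,204. Book value $52,818.
Year 3: DB = ⌊$52,818 × 200%/10⌋ = $10,563; SL = ⌊$47,218/8⌋ = $5,902 → take DB $10,563. Book value $42,255.
Year 4: DB = ⌊$42,255 × 200%/10⌋ = $8,451; SL = ⌊$36,655/7⌋ = $5,236 → take DB $8,451. Book value $33,804.
Year 5: DB = ⌊$33,804 × 200%/10⌋ = $6,760; SL = ⌊$28,204/6⌋ = $4,700 → take DB $6,760. Book value $27,044.
Year 6: DB = ⌊$27,044 × 200%/10⌋ = $5,408; SL = ⌊$21,444/5⌋ = $4,288 → take DB $5,408. Book value $21,636.
Year 7: DB = ⌊$21,636 × 200%/10⌋ = $4,327; SL = ⌊$16,036/4⌋ = $4,009 → take DB $4,327. Book value $17,309.
Year 8: DB = ⌊$17,309 × 200%/10⌋ = $3,461; SL = ⌊$11,709/3⌋ = $3,903 → take SL $3,903. Book value $13,406.
Year 9: DB = ⌊$13,406 × 200%/10⌋ = $2,681; SL = ⌊$7,806/2⌋ = $3,903 → take SL $3,903. Book value $9,503.
Year 10 (final): $9,503 − $5,600 = $3,903. Book value $5,600.

$16,505; $13,204; $10,563; $8,451; $6,760; $5,408; $4,327; $3,903; $3,903; $3,903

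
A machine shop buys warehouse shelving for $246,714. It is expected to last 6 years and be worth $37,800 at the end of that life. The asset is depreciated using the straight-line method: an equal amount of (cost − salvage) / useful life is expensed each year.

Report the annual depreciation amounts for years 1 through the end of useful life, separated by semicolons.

$34,819; $34,819; $34,819; $34,819; $34,819; $34,819

Depreciable base = $246,714 − $37,800 = $208,914.
Annual expense = $208,914 / 6 = $34,819.
End of year 1: book value $211,895.
End of year 2: book value $177,076.
End of year 3: book value $142,257.
End of year 4: book value $107,438.
End of year 5: book value $72,619.
End of year 6: book value $37,800.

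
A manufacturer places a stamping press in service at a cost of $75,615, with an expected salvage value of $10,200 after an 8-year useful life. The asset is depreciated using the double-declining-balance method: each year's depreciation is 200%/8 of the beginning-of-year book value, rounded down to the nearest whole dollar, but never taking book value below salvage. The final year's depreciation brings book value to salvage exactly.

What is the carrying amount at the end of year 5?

Depreciable base = $75,615 − $10,200 = $65,415.
Year 1: ⌊$75,615 × 200%/8⌋ = $18,903. Book value $56,712.
Year 2: ⌊$56,712 × 200%/8⌋ = $14,178. Book value $42,534.
Year 3: ⌊$42,534 × 200%/8⌋ = $10,633. Book value $31,901.
Year 4: ⌊$31,901 × 200%/8⌋ = $7,975. Book value $23,926.
Year 5: ⌊$23,926 × 200%/8⌋ = $5,981. Book value $17,945.

$17,945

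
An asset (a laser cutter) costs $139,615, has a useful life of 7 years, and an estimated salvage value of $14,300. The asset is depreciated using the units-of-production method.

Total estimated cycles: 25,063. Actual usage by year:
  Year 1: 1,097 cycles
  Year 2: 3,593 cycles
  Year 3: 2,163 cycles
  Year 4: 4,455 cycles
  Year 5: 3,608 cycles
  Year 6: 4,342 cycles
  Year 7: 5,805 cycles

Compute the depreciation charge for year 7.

Depreciable base = $139,615 − $14,300 = $125,315.
Rate = $125,315 / 25,063 cycles = $5 per cycle.
Year 1: 1,097 × $5 = $5,485. Book value $134,130.
Year 2: 3,593 × $5 = $17,965. Book value $116,165.
Year 3: 2,163 × $5 = $10,815. Book value $105,350.
Year 4: 4,455 × $5 = $22,275. Book value $83,075.
Year 5: 3,608 × $5 = $18,040. Book value $65,035.
Year 6: 4,342 × $5 = $21,710. Book value $43,325.
Year 7: 5,805 × $5 = $29,025. Book value $14,300.

$29,025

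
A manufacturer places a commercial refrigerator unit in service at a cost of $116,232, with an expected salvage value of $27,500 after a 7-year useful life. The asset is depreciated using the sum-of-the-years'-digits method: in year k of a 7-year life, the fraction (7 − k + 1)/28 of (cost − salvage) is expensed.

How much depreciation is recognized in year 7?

Depreciable base = $116,232 − $27,500 = $88,732.
Sum of the years' digits = 7+6+5+4+3+2+1 = 28.
Year 1: $88,732 × 7/28 = $22,183. Book value $94,049.
Year 2: $88,732 × 6/28 = $19,014. Book value $75,035.
Year 3: $88,732 × 5/28 = $15,845. Book value $59,190.
Year 4: $88,732 × 4/28 = $12,676. Book value $46,514.
Year 5: $88,732 × 3/28 = $9,507. Book value $37,007.
Year 6: $88,732 × 2/28 = $6,338. Book value $30,669.
Year 7: $88,732 × 1/28 = $3,169. Book value $27,500.

$3,169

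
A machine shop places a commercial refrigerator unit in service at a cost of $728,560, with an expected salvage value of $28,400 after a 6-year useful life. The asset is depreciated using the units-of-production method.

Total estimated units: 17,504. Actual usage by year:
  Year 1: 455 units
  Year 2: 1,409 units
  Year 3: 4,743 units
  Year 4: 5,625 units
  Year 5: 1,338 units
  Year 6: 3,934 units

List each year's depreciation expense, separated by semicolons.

Depreciable base = $728,560 − $28,400 = $700,160.
Rate = $700,160 / 17,504 units = $40 per unit.
Year 1: 455 × $40 = $18,200. Book value $710,360.
Year 2: 1,409 × $40 = $56,360. Book value $654,000.
Year 3: 4,743 × $40 = $189,720. Book value $464,280.
Year 4: 5,625 × $40 = $225,000. Book value $239,280.
Year 5: 1,338 × $40 = $53,520. Book value $185,760.
Year 6: 3,934 × $40 = $157,360. Book value $28,400.

$18,200; $56,360; $189,720; $225,000; $53,520; $157,360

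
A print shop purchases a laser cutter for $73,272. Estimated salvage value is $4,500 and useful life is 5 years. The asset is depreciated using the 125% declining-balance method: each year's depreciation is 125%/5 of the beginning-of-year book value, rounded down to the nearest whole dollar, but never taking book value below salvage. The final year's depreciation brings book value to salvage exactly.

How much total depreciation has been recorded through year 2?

$32,056

Depreciable base = $73,272 − $4,500 = $68,772.
Year 1: ⌊$73,272 × 125%/5⌋ = $18,318. Book value $54,954.
Year 2: ⌊$54,954 × 125%/5⌋ = $13,738. Book value $41,216.
Accumulated through year 2 = $73,272 − $41,216 = $32,056.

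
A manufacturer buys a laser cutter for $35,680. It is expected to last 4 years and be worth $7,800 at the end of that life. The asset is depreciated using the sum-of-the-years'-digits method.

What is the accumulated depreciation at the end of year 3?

$25,092

Depreciable base = $35,680 − $7,800 = $27,880.
Sum of the years' digits = 4+3+2+1 = 10.
Year 1: $27,880 × 4/10 = $11,152. Book value $24,528.
Year 2: $27,880 × 3/10 = $8,364. Book value $16,164.
Year 3: $27,880 × 2/10 = $5,576. Book value $10,588.
Accumulated through year 3 = $35,680 − $10,588 = $25,092.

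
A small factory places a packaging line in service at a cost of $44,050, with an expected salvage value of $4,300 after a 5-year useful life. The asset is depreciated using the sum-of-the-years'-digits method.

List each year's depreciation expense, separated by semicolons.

Depreciable base = $44,050 − $4,300 = $39,750.
Sum of the years' digits = 5+4+3+2+1 = 15.
Year 1: $39,750 × 5/15 = $13,250. Book value $30,800.
Year 2: $39,750 × 4/15 = $10,600. Book value $20,200.
Year 3: $39,750 × 3/15 = $7,950. Book value $12,250.
Year 4: $39,750 × 2/15 = $5,300. Book value $6,950.
Year 5: $39,750 × 1/15 = $2,650. Book value $4,300.

$13,250; $10,600; $7,950; $5,300; $2,650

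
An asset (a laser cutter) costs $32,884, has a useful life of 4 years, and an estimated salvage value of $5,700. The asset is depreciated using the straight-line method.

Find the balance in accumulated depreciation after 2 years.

Depreciable base = $32,884 − $5,700 = $27,184.
Annual expense = $27,184 / 4 = $6,796.
End of year 1: book value $26,088.
End of year 2: book value $19,292.
Accumulated through year 2 = $32,884 − $19,292 = $13,592.

$13,592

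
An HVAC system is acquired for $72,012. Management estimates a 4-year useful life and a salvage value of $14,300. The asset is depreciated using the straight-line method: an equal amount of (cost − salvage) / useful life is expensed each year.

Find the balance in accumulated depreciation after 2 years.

$28,856

Depreciable base = $72,012 − $14,300 = $57,712.
Annual expense = $57,712 / 4 = $14,428.
End of year 1: book value $57,584.
End of year 2: book value $43,156.
Accumulated through year 2 = $72,012 − $43,156 = $28,856.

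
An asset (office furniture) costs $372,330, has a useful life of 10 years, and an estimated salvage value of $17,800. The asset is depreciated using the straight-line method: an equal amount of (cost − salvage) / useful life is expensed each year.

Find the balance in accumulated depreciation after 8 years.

$283,624

Depreciable base = $372,330 − $17,800 = $354,530.
Annual expense = $354,530 / 10 = $35,453.
End of year 1: book value $336,877.
End of year 2: book value $301,424.
End of year 3: book value $265,971.
End of year 4: book value $230,518.
End of year 5: book value $195,065.
End of year 6: book value $159,612.
End of year 7: book value $124,159.
End of year 8: book value $88,706.
Accumulated through year 8 = $372,330 − $88,706 = $283,624.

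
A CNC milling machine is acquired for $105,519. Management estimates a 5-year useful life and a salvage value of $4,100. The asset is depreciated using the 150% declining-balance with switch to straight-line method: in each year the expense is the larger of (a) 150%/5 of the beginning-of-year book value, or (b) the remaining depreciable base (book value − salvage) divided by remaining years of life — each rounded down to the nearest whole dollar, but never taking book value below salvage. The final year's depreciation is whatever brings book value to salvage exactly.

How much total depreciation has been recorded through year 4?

Depreciable base = $105,519 − $4,100 = $101,419.
Year 1: DB = ⌊$105,519 × 150%/5⌋ = $31,655; SL = ⌊$101,419/5⌋ = $20,283 → take DB $31,655. Book value $73,864.
Year 2: DB = ⌊$73,864 × 150%/5⌋ = $22,159; SL = ⌊$69,764/4⌋ = $17,441 → take DB $22,159. Book value $51,705.
Year 3: DB = ⌊$51,705 × 150%/5⌋ = $15,511; SL = ⌊$47,605/3⌋ = $15,868 → take SL $15,868. Book value $35,837.
Year 4: DB = ⌊$35,837 × 150%/5⌋ = $10,751; SL = ⌊$31,737/2⌋ = $15,868 → take SL $15,868. Book value $19,969.
Accumulated through year 4 = $105,519 − $19,969 = $85,550.

$85,550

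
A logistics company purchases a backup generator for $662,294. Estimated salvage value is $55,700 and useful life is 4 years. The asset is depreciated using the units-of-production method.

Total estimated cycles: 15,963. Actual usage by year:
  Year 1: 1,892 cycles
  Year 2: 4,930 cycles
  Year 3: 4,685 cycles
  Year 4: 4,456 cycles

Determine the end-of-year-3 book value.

Depreciable base = $662,294 − $55,700 = $606,594.
Rate = $606,594 / 15,963 cycles = $38 per cycle.
Year 1: 1,892 × $38 = $71,896. Book value $590,398.
Year 2: 4,930 × $38 = $187,340. Book value $403,058.
Year 3: 4,685 × $38 = $178,030. Book value $225,028.

$225,028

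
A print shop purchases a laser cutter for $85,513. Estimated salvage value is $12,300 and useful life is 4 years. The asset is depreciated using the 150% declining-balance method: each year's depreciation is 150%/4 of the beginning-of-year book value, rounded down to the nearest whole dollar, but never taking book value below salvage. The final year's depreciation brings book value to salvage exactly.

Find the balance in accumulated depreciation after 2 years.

Depreciable base = $85,513 − $12,300 = $73,213.
Year 1: ⌊$85,513 × 150%/4⌋ = $32,067. Book value $53,446.
Year 2: ⌊$53,446 × 150%/4⌋ = $20,042. Book value $33,404.
Accumulated through year 2 = $85,513 − $33,404 = $52,109.

$52,109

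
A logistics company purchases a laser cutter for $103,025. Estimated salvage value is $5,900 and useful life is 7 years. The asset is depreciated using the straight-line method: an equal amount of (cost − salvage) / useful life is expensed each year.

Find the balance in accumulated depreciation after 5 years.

$69,375

Depreciable base = $103,025 − $5,900 = $97,125.
Annual expense = $97,125 / 7 = $13,875.
End of year 1: book value $89,150.
End of year 2: book value $75,275.
End of year 3: book value $61,400.
End of year 4: book value $47,525.
End of year 5: book value $33,650.
Accumulated through year 5 = $103,025 − $33,650 = $69,375.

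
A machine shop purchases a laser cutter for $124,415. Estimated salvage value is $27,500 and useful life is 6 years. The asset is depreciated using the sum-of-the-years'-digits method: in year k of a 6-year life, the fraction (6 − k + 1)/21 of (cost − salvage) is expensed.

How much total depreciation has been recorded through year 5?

Depreciable base = $124,415 − $27,500 = $96,915.
Sum of the years' digits = 6+5+4+3+2+1 = 21.
Year 1: $96,915 × 6/21 = $27,690. Book value $96,725.
Year 2: $96,915 × 5/21 = $23,075. Book value $73,650.
Year 3: $96,915 × 4/21 = $18,460. Book value $55,190.
Year 4: $96,915 × 3/21 = $13,845. Book value $41,345.
Year 5: $96,915 × 2/21 = $9,230. Book value $32,115.
Accumulated through year 5 = $124,415 − $32,115 = $92,300.

$92,300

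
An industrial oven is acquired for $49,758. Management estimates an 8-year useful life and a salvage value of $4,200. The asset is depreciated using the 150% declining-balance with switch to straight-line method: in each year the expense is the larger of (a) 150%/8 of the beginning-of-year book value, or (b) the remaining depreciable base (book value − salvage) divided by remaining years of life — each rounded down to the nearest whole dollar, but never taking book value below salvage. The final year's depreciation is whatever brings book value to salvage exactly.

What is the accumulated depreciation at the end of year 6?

$36,814

Depreciable base = $49,758 − $4,200 = $45,558.
Year 1: DB = ⌊$49,758 × 150%/8⌋ = $9,329; SL = ⌊$45,558/8⌋ = $5,694 → take DB $9,329. Book value $40,429.
Year 2: DB = ⌊$40,429 × 150%/8⌋ = $7,580; SL = ⌊$36,229/7⌋ = $5,175 → take DB $7,580. Book value $32,849.
Year 3: DB = ⌊$32,849 × 150%/8⌋ = $6,159; SL = ⌊$28,649/6⌋ = $4,774 → take DB $6,159. Book value $26,690.
Year 4: DB = ⌊$26,690 × 150%/8⌋ = $5,004; SL = ⌊$22,490/5⌋ = $4,498 → take DB $5,004. Book value $21,686.
Year 5: DB = ⌊$21,686 × 150%/8⌋ = $4,066; SL = ⌊$17,486/4⌋ = $4,371 → take SL $4,371. Book value $17,315.
Year 6: DB = ⌊$17,315 × 150%/8⌋ = $3,246; SL = ⌊$13,115/3⌋ = $4,371 → take SL $4,371. Book value $12,944.
Accumulated through year 6 = $49,758 − $12,944 = $36,814.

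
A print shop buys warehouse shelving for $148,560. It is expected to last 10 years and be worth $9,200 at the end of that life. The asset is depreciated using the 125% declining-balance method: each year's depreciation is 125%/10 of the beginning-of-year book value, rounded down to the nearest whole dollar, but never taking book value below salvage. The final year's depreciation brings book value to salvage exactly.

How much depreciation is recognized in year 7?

$8,334

Depreciable base = $148,560 − $9,200 = $139,360.
Year 1: ⌊$148,560 × 125%/10⌋ = $18,570. Book value $129,990.
Year 2: ⌊$129,990 × 125%/10⌋ = $16,248. Book value $113,742.
Year 3: ⌊$113,742 × 125%/10⌋ = $14,217. Book value $99,525.
Year 4: ⌊$99,525 × 125%/10⌋ = $12,440. Book value $87,085.
Year 5: ⌊$87,085 × 125%/10⌋ = $10,885. Book value $76,200.
Year 6: ⌊$76,200 × 125%/10⌋ = $9,525. Book value $66,675.
Year 7: ⌊$66,675 × 125%/10⌋ = $8,334. Book value $58,341.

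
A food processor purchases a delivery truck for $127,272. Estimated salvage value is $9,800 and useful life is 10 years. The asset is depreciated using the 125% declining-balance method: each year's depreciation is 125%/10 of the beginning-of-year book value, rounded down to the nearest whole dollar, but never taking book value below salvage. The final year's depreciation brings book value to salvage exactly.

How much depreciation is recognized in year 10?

Depreciable base = $127,272 − $9,800 = $117,472.
Year 1: ⌊$127,272 × 125%/10⌋ = $15,909. Book value $111,363.
Year 2: ⌊$111,363 × 125%/10⌋ = $13,920. Book value $97,443.
Year 3: ⌊$97,443 × 125%/10⌋ = $12,180. Book value $85,263.
Year 4: ⌊$85,263 × 125%/10⌋ = $10,657. Book value $74,606.
Year 5: ⌊$74,606 × 125%/10⌋ = $9,325. Book value $65,281.
Year 6: ⌊$65,281 × 125%/10⌋ = $8,160. Book value $57,121.
Year 7: ⌊$57,121 × 125%/10⌋ = $7,140. Book value $49,981.
Year 8: ⌊$49,981 × 125%/10⌋ = $6,247. Book value $43,734.
Year 9: ⌊$43,734 × 125%/10⌋ = $5,466. Book value $38,268.
Year 10 (final): $38,268 − $9,800 = $28,468. Book value $9,800.

$28,468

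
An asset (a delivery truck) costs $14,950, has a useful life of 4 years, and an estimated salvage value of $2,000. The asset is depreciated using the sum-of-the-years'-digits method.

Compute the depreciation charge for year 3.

$2,590

Depreciable base = $14,950 − $2,000 = $12,950.
Sum of the years' digits = 4+3+2+1 = 10.
Year 1: $12,950 × 4/10 = $5,180. Book value $9,770.
Year 2: $12,950 × 3/10 = $3,885. Book value $5,885.
Year 3: $12,950 × 2/10 = $2,590. Book value $3,295.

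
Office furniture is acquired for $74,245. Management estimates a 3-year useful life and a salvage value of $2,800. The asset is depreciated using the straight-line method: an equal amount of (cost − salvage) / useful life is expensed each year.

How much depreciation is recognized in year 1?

$23,815

Depreciable base = $74,245 − $2,800 = $71,445.
Annual expense = $71,445 / 3 = $23,815.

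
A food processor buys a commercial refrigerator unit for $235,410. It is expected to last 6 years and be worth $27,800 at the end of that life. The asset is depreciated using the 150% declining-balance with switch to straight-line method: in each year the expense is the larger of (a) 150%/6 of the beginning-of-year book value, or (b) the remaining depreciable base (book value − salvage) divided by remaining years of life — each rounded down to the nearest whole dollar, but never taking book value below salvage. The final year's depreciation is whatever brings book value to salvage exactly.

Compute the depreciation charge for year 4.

$24,828

Depreciable base = $235,410 − $27,800 = $207,610.
Year 1: DB = ⌊$235,410 × 150%/6⌋ = $58,852; SL = ⌊$207,610/6⌋ = $34,601 → take DB $58,852. Book value $176,558.
Year 2: DB = ⌊$176,558 × 150%/6⌋ = $44,139; SL = ⌊$148,758/5⌋ = $29,751 → take DB $44,139. Book value $132,419.
Year 3: DB = ⌊$132,419 × 150%/6⌋ = $33,104; SL = ⌊$104,619/4⌋ = $26,154 → take DB $33,104. Book value $99,315.
Year 4: DB = ⌊$99,315 × 150%/6⌋ = $24,828; SL = ⌊$71,515/3⌋ = $23,838 → take DB $24,828. Book value $74,487.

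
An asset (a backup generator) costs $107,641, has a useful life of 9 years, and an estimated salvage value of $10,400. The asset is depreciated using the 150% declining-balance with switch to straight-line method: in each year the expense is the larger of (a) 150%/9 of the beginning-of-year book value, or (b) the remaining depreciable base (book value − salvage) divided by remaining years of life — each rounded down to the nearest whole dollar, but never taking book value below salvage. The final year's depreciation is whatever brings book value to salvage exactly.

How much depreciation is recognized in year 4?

Depreciable base = $107,641 − $10,400 = $97,241.
Year 1: DB = ⌊$107,641 × 150%/9⌋ = $17,940; SL = ⌊$97,241/9⌋ = $10,804 → take DB $17,940. Book value $89,701.
Year 2: DB = ⌊$89,701 × 150%/9⌋ = $14,950; SL = ⌊$79,301/8⌋ = $9,912 → take DB $14,950. Book value $74,751.
Year 3: DB = ⌊$74,751 × 150%/9⌋ = $12,458; SL = ⌊$64,351/7⌋ = $9,193 → take DB $12,458. Book value $62,293.
Year 4: DB = ⌊$62,293 × 150%/9⌋ = $10,382; SL = ⌊$51,893/6⌋ = $8,648 → take DB $10,382. Book value $51,911.

$10,382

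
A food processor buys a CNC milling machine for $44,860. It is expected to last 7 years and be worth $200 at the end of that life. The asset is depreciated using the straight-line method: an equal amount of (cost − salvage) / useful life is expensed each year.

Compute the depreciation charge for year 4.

Depreciable base = $44,860 − $200 = $44,660.
Annual expense = $44,660 / 7 = $6,380.

$6,380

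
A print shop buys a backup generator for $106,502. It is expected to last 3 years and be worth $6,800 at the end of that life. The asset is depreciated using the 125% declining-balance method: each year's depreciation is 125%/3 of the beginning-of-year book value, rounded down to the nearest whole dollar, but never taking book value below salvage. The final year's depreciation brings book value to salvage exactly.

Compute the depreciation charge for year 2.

$25,886

Depreciable base = $106,502 − $6,800 = $99,702.
Year 1: ⌊$106,502 × 125%/3⌋ = $44,375. Book value $62,127.
Year 2: ⌊$62,127 × 125%/3⌋ = $25,886. Book value $36,241.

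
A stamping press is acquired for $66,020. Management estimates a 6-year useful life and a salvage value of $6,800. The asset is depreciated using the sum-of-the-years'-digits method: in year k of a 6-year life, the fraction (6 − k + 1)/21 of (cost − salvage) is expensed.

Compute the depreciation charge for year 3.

Depreciable base = $66,020 − $6,800 = $59,220.
Sum of the years' digits = 6+5+4+3+2+1 = 21.
Year 1: $59,220 × 6/21 = $16,920. Book value $49,100.
Year 2: $59,220 × 5/21 = $14,100. Book value $35,000.
Year 3: $59,220 × 4/21 = $11,280. Book value $23,720.

$11,280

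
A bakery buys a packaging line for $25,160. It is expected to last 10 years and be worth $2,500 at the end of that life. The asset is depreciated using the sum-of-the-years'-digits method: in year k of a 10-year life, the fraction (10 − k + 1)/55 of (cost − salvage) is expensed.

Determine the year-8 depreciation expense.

Depreciable base = $25,160 − $2,500 = $22,660.
Sum of the years' digits = 10+9+8+7+6+5+4+3+2+1 = 55.
Year 1: $22,660 × 10/55 = $4,120. Book value $21,040.
Year 2: $22,660 × 9/55 = $3,708. Book value $17,332.
Year 3: $22,660 × 8/55 = $3,296. Book value $14,036.
Year 4: $22,660 × 7/55 = $2,884. Book value $11,152.
Year 5: $22,660 × 6/55 = $2,472. Book value $8,680.
Year 6: $22,660 × 5/55 = $2,060. Book value $6,620.
Year 7: $22,660 × 4/55 = $1,648. Book value $4,972.
Year 8: $22,660 × 3/55 = $1,236. Book value $3,736.

$1,236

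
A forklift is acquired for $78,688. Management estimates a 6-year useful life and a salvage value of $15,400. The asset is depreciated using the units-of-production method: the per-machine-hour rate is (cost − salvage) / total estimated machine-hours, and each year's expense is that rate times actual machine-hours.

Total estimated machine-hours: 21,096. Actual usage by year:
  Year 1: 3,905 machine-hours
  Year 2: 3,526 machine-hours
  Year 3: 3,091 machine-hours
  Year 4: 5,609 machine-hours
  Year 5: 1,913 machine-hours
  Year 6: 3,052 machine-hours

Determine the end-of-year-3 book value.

$47,122

Depreciable base = $78,688 − $15,400 = $63,288.
Rate = $63,288 / 21,096 machine-hours = $3 per machine-hour.
Year 1: 3,905 × $3 = $11,715. Book value $66,973.
Year 2: 3,526 × $3 = $10,578. Book value $56,395.
Year 3: 3,091 × $3 = $9,273. Book value $47,122.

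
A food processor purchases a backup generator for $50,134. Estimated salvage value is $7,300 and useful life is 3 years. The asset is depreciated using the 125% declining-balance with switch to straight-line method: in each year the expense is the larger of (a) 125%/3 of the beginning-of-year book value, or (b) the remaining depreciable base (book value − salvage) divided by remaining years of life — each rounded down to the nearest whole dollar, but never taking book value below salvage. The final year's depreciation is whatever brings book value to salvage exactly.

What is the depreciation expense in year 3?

Depreciable base = $50,134 − $7,300 = $42,834.
Year 1: DB = ⌊$50,134 × 125%/3⌋ = $20,889; SL = ⌊$42,834/3⌋ = $14,278 → take DB $20,889. Book value $29,245.
Year 2: DB = ⌊$29,245 × 125%/3⌋ = $12,185; SL = ⌊$21,945/2⌋ = $10,972 → take DB $12,185. Book value $17,060.
Year 3 (final): $17,060 − $7,300 = $9,760. Book value $7,300.

$9,760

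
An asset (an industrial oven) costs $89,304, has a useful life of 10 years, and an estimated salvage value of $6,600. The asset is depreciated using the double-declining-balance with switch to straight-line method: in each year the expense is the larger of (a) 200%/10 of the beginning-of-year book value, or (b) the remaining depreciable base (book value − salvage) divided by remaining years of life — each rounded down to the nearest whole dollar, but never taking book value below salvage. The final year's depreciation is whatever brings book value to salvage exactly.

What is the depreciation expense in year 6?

Depreciable base = $89,304 − $6,600 = $82,704.
Year 1: DB = ⌊$89,304 × 200%/10⌋ = $17,860; SL = ⌊$82,704/10⌋ = $8,270 → take DB $17,860. Book value $71,444.
Year 2: DB = ⌊$71,444 × 200%/10⌋ = $14,288; SL = ⌊$64,844/9⌋ = $7,204 → take DB $14,288. Book value $57,156.
Year 3: DB = ⌊$57,156 × 200%/10⌋ = $11,431; SL = ⌊$50,556/8⌋ = $6,319 → take DB $11,431. Book value $45,725.
Year 4: DB = ⌊$45,725 × 200%/10⌋ = $9,145; SL = ⌊$39,125/7⌋ = $5,589 → take DB $9,145. Book value $36,580.
Year 5: DB = ⌊$36,580 × 200%/10⌋ = $7,316; SL = ⌊$29,980/6⌋ = $4,996 → take DB $7,316. Book value $29,264.
Year 6: DB = ⌊$29,264 × 200%/10⌋ = $5,852; SL = ⌊$22,664/5⌋ = $4,532 → take DB $5,852. Book value $23,412.

$5,852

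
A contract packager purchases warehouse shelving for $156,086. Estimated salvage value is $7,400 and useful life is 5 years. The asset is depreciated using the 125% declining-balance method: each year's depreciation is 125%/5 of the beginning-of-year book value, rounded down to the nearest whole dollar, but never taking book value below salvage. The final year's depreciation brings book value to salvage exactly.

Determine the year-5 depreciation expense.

$41,988

Depreciable base = $156,086 − $7,400 = $148,686.
Year 1: ⌊$156,086 × 125%/5⌋ = $39,021. Book value $117,065.
Year 2: ⌊$117,065 × 125%/5⌋ = $29,266. Book value $87,799.
Year 3: ⌊$87,799 × 125%/5⌋ = $21,949. Book value $65,850.
Year 4: ⌊$65,850 × 125%/5⌋ = $16,462. Book value $49,388.
Year 5 (final): $49,388 − $7,400 = $41,988. Book value $7,400.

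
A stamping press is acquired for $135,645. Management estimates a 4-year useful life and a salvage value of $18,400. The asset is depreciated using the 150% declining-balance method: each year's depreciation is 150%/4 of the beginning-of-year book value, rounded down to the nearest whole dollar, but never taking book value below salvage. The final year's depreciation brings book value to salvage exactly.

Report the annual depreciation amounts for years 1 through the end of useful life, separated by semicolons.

Depreciable base = $135,645 − $18,400 = $117,245.
Year 1: ⌊$135,645 × 150%/4⌋ = $50,866. Book value $84,779.
Year 2: ⌊$84,779 × 150%/4⌋ = $31,792. Book value $52,987.
Year 3: ⌊$52,987 × 150%/4⌋ = $19,870. Book value $33,117.
Year 4 (final): $33,117 − $18,400 = $14,717. Book value $18,400.

$50,866; $31,792; $19,870; $14,717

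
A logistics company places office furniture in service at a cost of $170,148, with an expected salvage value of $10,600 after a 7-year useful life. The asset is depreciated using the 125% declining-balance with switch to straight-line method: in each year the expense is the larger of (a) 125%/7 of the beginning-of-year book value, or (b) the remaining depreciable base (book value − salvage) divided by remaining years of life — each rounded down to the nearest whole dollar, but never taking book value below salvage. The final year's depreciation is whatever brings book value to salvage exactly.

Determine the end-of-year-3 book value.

$93,966

Depreciable base = $170,148 − $10,600 = $159,548.
Year 1: DB = ⌊$170,148 × 125%/7⌋ = $30,383; SL = ⌊$159,548/7⌋ = $22,792 → take DB $30,383. Book value $139,765.
Year 2: DB = ⌊$139,765 × 125%/7⌋ = $24,958; SL = ⌊$129,165/6⌋ = $21,527 → take DB $24,958. Book value $114,807.
Year 3: DB = ⌊$114,807 × 125%/7⌋ = $20,501; SL = ⌊$104,207/5⌋ = $20,841 → take SL $20,841. Book value $93,966.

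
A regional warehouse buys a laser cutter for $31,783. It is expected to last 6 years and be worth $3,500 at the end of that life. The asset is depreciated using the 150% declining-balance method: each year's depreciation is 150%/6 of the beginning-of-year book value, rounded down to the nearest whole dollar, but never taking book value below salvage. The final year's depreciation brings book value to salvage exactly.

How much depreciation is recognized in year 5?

$2,514

Depreciable base = $31,783 − $3,500 = $28,283.
Year 1: ⌊$31,783 × 150%/6⌋ = $7,945. Book value $23,838.
Year 2: ⌊$23,838 × 150%/6⌋ = $5,959. Book value $17,879.
Year 3: ⌊$17,879 × 150%/6⌋ = $4,469. Book value $13,410.
Year 4: ⌊$13,410 × 150%/6⌋ = $3,352. Book value $10,058.
Year 5: ⌊$10,058 × 150%/6⌋ = $2,514. Book value $7,544.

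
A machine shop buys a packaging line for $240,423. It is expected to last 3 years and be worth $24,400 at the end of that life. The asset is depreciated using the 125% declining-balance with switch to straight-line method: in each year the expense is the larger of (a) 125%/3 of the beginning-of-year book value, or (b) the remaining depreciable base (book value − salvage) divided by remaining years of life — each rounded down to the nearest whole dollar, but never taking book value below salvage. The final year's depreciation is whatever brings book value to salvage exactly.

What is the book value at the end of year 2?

$81,811

Depreciable base = $240,423 − $24,400 = $216,023.
Year 1: DB = ⌊$240,423 × 125%/3⌋ = $100,176; SL = ⌊$216,023/3⌋ = $72,007 → take DB $100,176. Book value $140,247.
Year 2: DB = ⌊$140,247 × 125%/3⌋ = $58,436; SL = ⌊$115,847/2⌋ = $57,923 → take DB $58,436. Book value $81,811.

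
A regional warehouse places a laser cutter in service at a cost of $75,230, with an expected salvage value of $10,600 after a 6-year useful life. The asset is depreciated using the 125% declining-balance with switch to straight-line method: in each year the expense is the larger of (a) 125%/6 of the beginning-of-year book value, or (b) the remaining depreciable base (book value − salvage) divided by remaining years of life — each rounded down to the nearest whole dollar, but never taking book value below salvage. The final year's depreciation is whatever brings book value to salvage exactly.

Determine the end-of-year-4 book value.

Depreciable base = $75,230 − $10,600 = $64,630.
Year 1: DB = ⌊$75,230 × 125%/6⌋ = $15,672; SL = ⌊$64,630/6⌋ = $10,771 → take DB $15,672. Book value $59,558.
Year 2: DB = ⌊$59,558 × 125%/6⌋ = $12,407; SL = ⌊$48,958/5⌋ = $9,791 → take DB $12,407. Book value $47,151.
Year 3: DB = ⌊$47,151 × 125%/6⌋ = $9,823; SL = ⌊$36,551/4⌋ = $9,137 → take DB $9,823. Book value $37,328.
Year 4: DB = ⌊$37,328 × 125%/6⌋ = $7,776; SL = ⌊$26,728/3⌋ = $8,909 → take SL $8,909. Book value $28,419.

$28,419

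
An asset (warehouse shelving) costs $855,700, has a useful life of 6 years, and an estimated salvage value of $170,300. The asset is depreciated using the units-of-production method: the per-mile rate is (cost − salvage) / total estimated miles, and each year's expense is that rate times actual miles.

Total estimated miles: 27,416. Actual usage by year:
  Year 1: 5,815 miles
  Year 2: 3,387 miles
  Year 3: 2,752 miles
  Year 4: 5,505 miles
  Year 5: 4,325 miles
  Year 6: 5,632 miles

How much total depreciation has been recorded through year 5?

Depreciable base = $855,700 − $170,300 = $685,400.
Rate = $685,400 / 27,416 miles = $25 per mile.
Year 1: 5,815 × $25 = $145,375. Book value $710,325.
Year 2: 3,387 × $25 = $84,675. Book value $625,650.
Year 3: 2,752 × $25 = $68,800. Book value $556,850.
Year 4: 5,505 × $25 = $137,625. Book value $419,225.
Year 5: 4,325 × $25 = $108,125. Book value $311,100.
Accumulated through year 5 = $855,700 − $311,100 = $544,600.

$544,600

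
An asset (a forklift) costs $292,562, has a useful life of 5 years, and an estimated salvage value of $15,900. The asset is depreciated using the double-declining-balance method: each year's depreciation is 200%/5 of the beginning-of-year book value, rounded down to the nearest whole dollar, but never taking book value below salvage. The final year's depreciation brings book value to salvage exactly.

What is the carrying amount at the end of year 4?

Depreciable base = $292,562 − $15,900 = $276,662.
Year 1: ⌊$292,562 × 200%/5⌋ = $117,024. Book value $175,538.
Year 2: ⌊$175,538 × 200%/5⌋ = $70,215. Book value $105,323.
Year 3: ⌊$105,323 × 200%/5⌋ = $42,129. Book value $63,194.
Year 4: ⌊$63,194 × 200%/5⌋ = $25,277. Book value $37,917.

$37,917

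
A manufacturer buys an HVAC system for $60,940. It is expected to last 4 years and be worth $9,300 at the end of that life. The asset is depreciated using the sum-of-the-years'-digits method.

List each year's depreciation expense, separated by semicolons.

Depreciable base = $60,940 − $9,300 = $51,640.
Sum of the years' digits = 4+3+2+1 = 10.
Year 1: $51,640 × 4/10 = $20,656. Book value $40,284.
Year 2: $51,640 × 3/10 = $15,492. Book value $24,792.
Year 3: $51,640 × 2/10 = $10,328. Book value $14,464.
Year 4: $51,640 × 1/10 = $5,164. Book value $9,300.

$20,656; $15,492; $10,328; $5,164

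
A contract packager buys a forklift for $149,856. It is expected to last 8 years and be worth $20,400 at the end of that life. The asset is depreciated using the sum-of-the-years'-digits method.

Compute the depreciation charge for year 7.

Depreciable base = $149,856 − $20,400 = $129,456.
Sum of the years' digits = 8+7+6+5+4+3+2+1 = 36.
Year 1: $129,456 × 8/36 = $28,768. Book value $121,088.
Year 2: $129,456 × 7/36 = $25,172. Book value $95,916.
Year 3: $129,456 × 6/36 = $21,576. Book value $74,340.
Year 4: $129,456 × 5/36 = $17,980. Book value $56,360.
Year 5: $129,456 × 4/36 = $14,384. Book value $41,976.
Year 6: $129,456 × 3/36 = $10,788. Book value $31,188.
Year 7: $129,456 × 2/36 = $7,192. Book value $23,996.

$7,192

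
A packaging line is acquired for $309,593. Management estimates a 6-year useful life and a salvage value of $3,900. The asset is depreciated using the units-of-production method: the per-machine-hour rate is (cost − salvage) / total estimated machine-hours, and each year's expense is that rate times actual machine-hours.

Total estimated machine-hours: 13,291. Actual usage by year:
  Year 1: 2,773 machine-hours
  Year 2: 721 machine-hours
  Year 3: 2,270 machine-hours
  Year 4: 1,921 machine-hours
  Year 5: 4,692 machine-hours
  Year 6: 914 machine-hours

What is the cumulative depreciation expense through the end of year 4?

Depreciable base = $309,593 − $3,900 = $305,693.
Rate = $305,693 / 13,291 machine-hours = $23 per machine-hour.
Year 1: 2,773 × $23 = $63,779. Book value $245,814.
Year 2: 721 × $23 = $16,583. Book value $229,231.
Year 3: 2,270 × $23 = $52,210. Book value $177,021.
Year 4: 1,921 × $23 = $44,183. Book value $132,838.
Accumulated through year 4 = $309,593 − $132,838 = $176,755.

$176,755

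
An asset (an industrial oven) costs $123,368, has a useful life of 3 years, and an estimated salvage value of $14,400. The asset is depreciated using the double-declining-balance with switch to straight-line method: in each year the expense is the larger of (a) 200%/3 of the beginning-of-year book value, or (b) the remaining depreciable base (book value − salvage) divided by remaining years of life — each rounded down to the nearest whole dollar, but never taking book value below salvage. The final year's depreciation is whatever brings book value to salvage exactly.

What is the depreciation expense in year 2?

$26,723

Depreciable base = $123,368 − $14,400 = $108,968.
Year 1: DB = ⌊$123,368 × 200%/3⌋ = $82,245; SL = ⌊$108,968/3⌋ = $36,322 → take DB $82,245. Book value $41,123.
Year 2: DB = ⌊$41,123 × 200%/3⌋ = $27,415; SL = ⌊$26,723/2⌋ = $13,361 → take DB $27,415, capped at $26,723. Book value $14,400.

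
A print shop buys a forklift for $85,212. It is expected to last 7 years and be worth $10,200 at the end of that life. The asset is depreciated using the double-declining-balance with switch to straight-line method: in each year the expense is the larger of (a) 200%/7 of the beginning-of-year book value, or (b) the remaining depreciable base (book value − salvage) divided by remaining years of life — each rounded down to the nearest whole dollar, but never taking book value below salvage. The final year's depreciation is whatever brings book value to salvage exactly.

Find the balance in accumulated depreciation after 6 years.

Depreciable base = $85,212 − $10,200 = $75,012.
Year 1: DB = ⌊$85,212 × 200%/7⌋ = $24,346; SL = ⌊$75,012/7⌋ = $10,716 → take DB $24,346. Book value $60,866.
Year 2: DB = ⌊$60,866 × 200%/7⌋ = $17,390; SL = ⌊$50,666/6⌋ = $8,444 → take DB $17,390. Book value $43,476.
Year 3: DB = ⌊$43,476 × 200%/7⌋ = $12,421; SL = ⌊$33,276/5⌋ = $6,655 → take DB $12,421. Book value $31,055.
Year 4: DB = ⌊$31,055 × 200%/7⌋ = $8,872; SL = ⌊$20,855/4⌋ = $5,213 → take DB $8,872. Book value $22,183.
Year 5: DB = ⌊$22,183 × 200%/7⌋ = $6,338; SL = ⌊$11,983/3⌋ = $3,994 → take DB $6,338. Book value $15,845.
Year 6: DB = ⌊$15,845 × 200%/7⌋ = $4,527; SL = ⌊$5,645/2⌋ = $2,822 → take DB $4,527. Book value $11,318.
Accumulated through year 6 = $85,212 − $11,318 = $73,894.

$73,894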